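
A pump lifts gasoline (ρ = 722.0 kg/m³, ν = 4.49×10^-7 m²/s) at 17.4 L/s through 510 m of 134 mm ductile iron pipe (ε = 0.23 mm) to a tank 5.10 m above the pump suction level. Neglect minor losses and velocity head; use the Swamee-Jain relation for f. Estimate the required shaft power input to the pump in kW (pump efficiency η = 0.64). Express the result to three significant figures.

P_shaft ≈ 2.30 kW

V = 4Q/(πD²) = 1.234 m/s; Re = 3.68×10^5; ε/D = 0.00172; f = 0.02318
h_f = f(L/D)V²/2g = 6.846 m
Total head H = z + h_f = 5.10 + 6.846 = 11.95 m
P_hyd = ρgQH = 722.0·9.81·0.0174·11.95 = 1.472 kW
P_shaft = P_hyd/η = 1.472/0.64 = 2.300 kW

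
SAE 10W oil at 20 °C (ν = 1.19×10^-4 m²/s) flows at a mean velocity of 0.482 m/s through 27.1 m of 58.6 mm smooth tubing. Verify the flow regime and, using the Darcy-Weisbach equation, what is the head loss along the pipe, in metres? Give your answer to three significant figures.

Re = VD/ν = 0.482·0.05860/1.19×10^-4 = 237 → laminar (Re < 2300)
f = 64/Re = 0.2696
h_f = f(L/D)V²/(2g) = 0.2696·(27.1/0.05860)·0.482²/(2·9.81) = 1.477 m

h_f ≈ 1.48 m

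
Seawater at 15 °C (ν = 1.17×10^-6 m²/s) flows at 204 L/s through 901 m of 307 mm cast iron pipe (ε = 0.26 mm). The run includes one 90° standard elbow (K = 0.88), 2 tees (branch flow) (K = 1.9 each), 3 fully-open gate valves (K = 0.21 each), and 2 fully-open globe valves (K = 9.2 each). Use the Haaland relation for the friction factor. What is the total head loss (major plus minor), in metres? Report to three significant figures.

V = 4Q/(πD²) = 2.756 m/s; V²/2g = 0.3871 m
Re = 7.23×10^5, ε/D = 8.47×10^-4 → f = 0.01931 (Haaland)
Major: h_f = f(L/D)·V²/2g = 0.01931·2935·0.3871 = 21.94 m
Minor: ΣK = 23.7; h_m = ΣK·V²/2g = 9.178 m
Total H_L = 21.94 + 9.178 = 31.12 m

H_L ≈ 31.1 m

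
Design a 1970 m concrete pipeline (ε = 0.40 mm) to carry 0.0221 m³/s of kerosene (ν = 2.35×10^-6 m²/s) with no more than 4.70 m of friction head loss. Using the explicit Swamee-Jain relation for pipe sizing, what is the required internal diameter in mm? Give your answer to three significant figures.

D ≈ 216 mm

Swamee-Jain (Type III): D = 0.66·[ε^1.25·(LQ²/(gh_f))^4.75 + ν·Q^9.4·(L/(gh_f))^5.2]^0.04
LQ²/(gh_f) = 0.02087; L/(gh_f) = 42.73
Term 1 = ε^1.25·(…)^4.75 = 5.89×10^-13; Term 2 = ν·Q^9.4·(…)^5.2 = 1.94×10^-13
D = 0.66·(5.89×10^-13 + 1.94×10^-13)^0.04 = 0.2164 m = 216 mm
Check: V = 0.601 m/s, Re = 5.53×10^4, f = 0.02615, h_f = 4.38 m ≈ 4.70 m ✓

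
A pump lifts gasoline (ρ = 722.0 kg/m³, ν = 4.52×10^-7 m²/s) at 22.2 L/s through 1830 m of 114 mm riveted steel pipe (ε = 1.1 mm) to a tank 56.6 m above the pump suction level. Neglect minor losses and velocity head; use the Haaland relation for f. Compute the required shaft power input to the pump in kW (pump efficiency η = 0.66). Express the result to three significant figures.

P_shaft ≈ 48.2 kW

V = 4Q/(πD²) = 2.175 m/s; Re = 5.49×10^5; ε/D = 0.00965; f = 0.03763
h_f = f(L/D)V²/2g = 145.6 m
Total head H = z + h_f = 56.6 + 145.6 = 202.2 m
P_hyd = ρgQH = 722.0·9.81·0.0222·202.2 = 31.80 kW
P_shaft = P_hyd/η = 31.80/0.66 = 48.18 kW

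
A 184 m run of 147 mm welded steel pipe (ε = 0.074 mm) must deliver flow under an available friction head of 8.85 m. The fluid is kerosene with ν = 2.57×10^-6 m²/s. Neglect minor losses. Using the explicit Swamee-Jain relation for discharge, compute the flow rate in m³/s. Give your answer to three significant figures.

Swamee-Jain (Type II): Q = -0.965·√(gD⁵h_f/L)·ln[ε/(3.7D) + √(3.17ν²L/(gD³h_f))]
√(gD⁵h_f/L) = √(9.81·0.147⁵·8.85/184) = 0.005691
ε/(3.7D) = 1.36×10^-4; √(3.17ν²L/(gD³h_f)) = 1.18×10^-4
Q = -0.965·0.005691·ln(2.542×10^-4) = 0.04546 m³/s
Check: V = 2.68 m/s, Re = 1.53×10^5, f = 0.01945, h_f = 8.90 m ≈ 8.85 m ✓

Q ≈ 0.0455 m³/s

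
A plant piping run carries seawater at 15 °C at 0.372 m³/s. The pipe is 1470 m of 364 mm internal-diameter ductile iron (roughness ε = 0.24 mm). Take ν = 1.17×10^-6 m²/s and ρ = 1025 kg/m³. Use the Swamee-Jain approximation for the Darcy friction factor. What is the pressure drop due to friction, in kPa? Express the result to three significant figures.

V = 4Q/(πD²) = 4·0.372/(π·0.364²) = 3.575 m/s
Re = VD/ν = 3.575·0.364/1.17×10^-6 = 1.11×10^6 → turbulent
ε/D = 0.24/364 = 6.59×10^-4
Swamee-Jain: f = 0.01825
h_f = f(L/D)V²/(2g) = 0.01825·(1470/0.364)·3.575²/(2·9.81) = 48.00 m
Δp = ρg·h_f = 1025·9.81·48.00 = 482.7 kPa

Δp ≈ 483 kPa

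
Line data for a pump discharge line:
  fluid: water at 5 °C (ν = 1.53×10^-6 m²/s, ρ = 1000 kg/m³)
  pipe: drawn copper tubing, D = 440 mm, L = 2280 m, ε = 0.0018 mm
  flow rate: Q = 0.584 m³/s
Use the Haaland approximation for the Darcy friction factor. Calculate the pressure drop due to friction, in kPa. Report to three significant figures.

Δp ≈ 438 kPa

V = 4Q/(πD²) = 4·0.584/(π·0.440²) = 3.841 m/s
Re = VD/ν = 3.841·0.440/1.53×10^-6 = 1.10×10^6 → turbulent
ε/D = 0.0018/440 = 4.09×10^-6
Haaland: f = 0.01147
h_f = f(L/D)V²/(2g) = 0.01147·(2280/0.440)·3.841²/(2·9.81) = 44.68 m
Δp = ρg·h_f = 1000·9.81·44.68 = 438.3 kPa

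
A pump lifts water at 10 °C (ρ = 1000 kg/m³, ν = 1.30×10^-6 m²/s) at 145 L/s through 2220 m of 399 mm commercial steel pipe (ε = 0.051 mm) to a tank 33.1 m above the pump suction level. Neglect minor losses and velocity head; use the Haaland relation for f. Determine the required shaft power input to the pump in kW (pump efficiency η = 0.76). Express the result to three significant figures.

P_shaft ≈ 72.8 kW

V = 4Q/(πD²) = 1.160 m/s; Re = 3.56×10^5; ε/D = 1.28×10^-4; f = 0.01514
h_f = f(L/D)V²/2g = 5.774 m
Total head H = z + h_f = 33.1 + 5.774 = 38.87 m
P_hyd = ρgQH = 1000·9.81·0.145·38.87 = 55.30 kW
P_shaft = P_hyd/η = 55.30/0.76 = 72.76 kW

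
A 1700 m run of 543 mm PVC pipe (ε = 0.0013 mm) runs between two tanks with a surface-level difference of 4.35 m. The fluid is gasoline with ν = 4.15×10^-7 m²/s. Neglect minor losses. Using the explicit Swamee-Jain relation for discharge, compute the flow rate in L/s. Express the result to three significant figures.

Q ≈ 376 L/s

Swamee-Jain (Type II): Q = -0.965·√(gD⁵h_f/L)·ln[ε/(3.7D) + √(3.17ν²L/(gD³h_f))]
√(gD⁵h_f/L) = √(9.81·0.543⁵·4.35/1700) = 0.03442
ε/(3.7D) = 6.47×10^-7; √(3.17ν²L/(gD³h_f)) = 1.17×10^-5
Q = -0.965·0.03442·ln(1.230×10^-5) = 0.3756 m³/s
Check: V = 1.62 m/s, Re = 2.12×10^6, f = 0.01036, h_f = 4.35 m ≈ 4.35 m ✓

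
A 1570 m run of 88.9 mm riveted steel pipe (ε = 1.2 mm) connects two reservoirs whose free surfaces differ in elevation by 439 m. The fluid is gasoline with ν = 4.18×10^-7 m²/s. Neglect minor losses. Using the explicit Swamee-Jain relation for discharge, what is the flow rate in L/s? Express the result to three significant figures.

Q ≈ 21.1 L/s

Swamee-Jain (Type II): Q = -0.965·√(gD⁵h_f/L)·ln[ε/(3.7D) + √(3.17ν²L/(gD³h_f))]
√(gD⁵h_f/L) = √(9.81·0.0889⁵·439/1570) = 0.003903
ε/(3.7D) = 0.00365; √(3.17ν²L/(gD³h_f)) = 1.70×10^-5
Q = -0.965·0.003903·ln(0.003665) = 0.02112 m³/s
Check: V = 3.40 m/s, Re = 7.24×10^5, f = 0.04219, h_f = 440 m ≈ 439 m ✓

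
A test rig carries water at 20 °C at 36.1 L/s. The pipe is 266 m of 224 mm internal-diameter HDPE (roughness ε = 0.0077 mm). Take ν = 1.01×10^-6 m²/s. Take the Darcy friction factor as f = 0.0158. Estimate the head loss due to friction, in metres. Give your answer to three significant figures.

V = 4Q/(πD²) = 4·0.0361/(π·0.224²) = 0.9161 m/s
h_f = f(L/D)V²/(2g) = 0.01580·(266/0.224)·0.9161²/(2·9.81) = 0.8025 m

h_f ≈ 0.802 m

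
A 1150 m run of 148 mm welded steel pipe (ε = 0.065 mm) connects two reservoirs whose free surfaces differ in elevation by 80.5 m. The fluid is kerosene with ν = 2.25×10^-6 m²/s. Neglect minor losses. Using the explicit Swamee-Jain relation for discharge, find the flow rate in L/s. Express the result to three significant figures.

Q ≈ 57.3 L/s

Swamee-Jain (Type II): Q = -0.965·√(gD⁵h_f/L)·ln[ε/(3.7D) + √(3.17ν²L/(gD³h_f))]
√(gD⁵h_f/L) = √(9.81·0.148⁵·80.5/1150) = 0.006983
ε/(3.7D) = 1.19×10^-4; √(3.17ν²L/(gD³h_f)) = 8.49×10^-5
Q = -0.965·0.006983·ln(2.036×10^-4) = 0.05727 m³/s
Check: V = 3.33 m/s, Re = 2.19×10^5, f = 0.01845, h_f = 81.0 m ≈ 80.5 m ✓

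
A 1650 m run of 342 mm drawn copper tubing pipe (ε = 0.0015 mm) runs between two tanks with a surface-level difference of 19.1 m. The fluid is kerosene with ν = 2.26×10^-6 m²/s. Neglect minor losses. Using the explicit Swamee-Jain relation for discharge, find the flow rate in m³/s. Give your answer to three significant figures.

Swamee-Jain (Type II): Q = -0.965·√(gD⁵h_f/L)·ln[ε/(3.7D) + √(3.17ν²L/(gD³h_f))]
√(gD⁵h_f/L) = √(9.81·0.342⁵·19.1/1650) = 0.02305
ε/(3.7D) = 1.19×10^-6; √(3.17ν²L/(gD³h_f)) = 5.97×10^-5
Q = -0.965·0.02305·ln(6.089×10^-5) = 0.2159 m³/s
Check: V = 2.35 m/s, Re = 3.56×10^5, f = 0.01398, h_f = 19.0 m ≈ 19.1 m ✓

Q ≈ 0.216 m³/s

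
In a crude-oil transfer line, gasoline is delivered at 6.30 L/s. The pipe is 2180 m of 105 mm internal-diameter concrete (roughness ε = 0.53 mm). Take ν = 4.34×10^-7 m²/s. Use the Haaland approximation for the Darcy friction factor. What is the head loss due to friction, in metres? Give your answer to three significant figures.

h_f ≈ 17.4 m

V = 4Q/(πD²) = 4·0.00630/(π·0.105²) = 0.7276 m/s
Re = VD/ν = 0.7276·0.105/4.34×10^-7 = 1.76×10^5 → turbulent
ε/D = 0.53/105 = 0.00505
Haaland: f = 0.03100
h_f = f(L/D)V²/(2g) = 0.03100·(2180/0.105)·0.7276²/(2·9.81) = 17.37 m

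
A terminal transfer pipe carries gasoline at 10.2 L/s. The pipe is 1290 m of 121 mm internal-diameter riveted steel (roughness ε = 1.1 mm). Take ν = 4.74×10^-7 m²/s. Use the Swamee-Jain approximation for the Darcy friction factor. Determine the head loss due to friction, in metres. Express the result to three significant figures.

h_f ≈ 15.9 m

V = 4Q/(πD²) = 4·0.0102/(π·0.121²) = 0.8870 m/s
Re = VD/ν = 0.8870·0.121/4.74×10^-7 = 2.26×10^5 → turbulent
ε/D = 1.1/121 = 0.00909
Swamee-Jain: f = 0.03714
h_f = f(L/D)V²/(2g) = 0.03714·(1290/0.121)·0.8870²/(2·9.81) = 15.88 m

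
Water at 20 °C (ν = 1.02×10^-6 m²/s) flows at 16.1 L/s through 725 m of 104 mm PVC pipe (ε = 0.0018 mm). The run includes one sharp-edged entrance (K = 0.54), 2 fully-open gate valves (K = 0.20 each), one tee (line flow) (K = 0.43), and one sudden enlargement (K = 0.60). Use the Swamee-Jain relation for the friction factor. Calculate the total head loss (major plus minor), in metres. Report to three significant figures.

H_L ≈ 20.5 m

V = 4Q/(πD²) = 1.895 m/s; V²/2g = 0.1831 m
Re = 1.93×10^5, ε/D = 1.73×10^-5 → f = 0.01579 (Swamee-Jain)
Major: h_f = f(L/D)·V²/2g = 0.01579·6971·0.1831 = 20.15 m
Minor: ΣK = 1.97; h_m = ΣK·V²/2g = 0.3607 m
Total H_L = 20.15 + 0.3607 = 20.52 m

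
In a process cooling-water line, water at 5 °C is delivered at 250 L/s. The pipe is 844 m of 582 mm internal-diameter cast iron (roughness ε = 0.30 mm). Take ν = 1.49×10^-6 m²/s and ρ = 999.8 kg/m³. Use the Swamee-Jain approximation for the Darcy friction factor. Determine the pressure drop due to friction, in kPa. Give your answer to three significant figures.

Δp ≈ 11.6 kPa

V = 4Q/(πD²) = 4·0.250/(π·0.582²) = 0.9397 m/s
Re = VD/ν = 0.9397·0.582/1.49×10^-6 = 3.67×10^5 → turbulent
ε/D = 0.30/582 = 5.15×10^-4
Swamee-Jain: f = 0.01818
h_f = f(L/D)V²/(2g) = 0.01818·(844/0.582)·0.9397²/(2·9.81) = 1.186 m
Δp = ρg·h_f = 999.8·9.81·1.186 = 11.64 kPa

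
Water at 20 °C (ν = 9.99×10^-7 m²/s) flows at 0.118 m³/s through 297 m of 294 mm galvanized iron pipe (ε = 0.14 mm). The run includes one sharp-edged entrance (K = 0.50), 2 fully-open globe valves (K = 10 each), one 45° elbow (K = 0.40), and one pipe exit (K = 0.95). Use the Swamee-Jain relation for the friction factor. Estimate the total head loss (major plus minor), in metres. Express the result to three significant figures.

H_L ≈ 6.10 m

V = 4Q/(πD²) = 1.738 m/s; V²/2g = 0.1540 m
Re = 5.12×10^5, ε/D = 4.76×10^-4 → f = 0.01761 (Swamee-Jain)
Major: h_f = f(L/D)·V²/2g = 0.01761·1010·0.1540 = 2.739 m
Minor: ΣK = 21.9; h_m = ΣK·V²/2g = 3.365 m
Total H_L = 2.739 + 3.365 = 6.103 m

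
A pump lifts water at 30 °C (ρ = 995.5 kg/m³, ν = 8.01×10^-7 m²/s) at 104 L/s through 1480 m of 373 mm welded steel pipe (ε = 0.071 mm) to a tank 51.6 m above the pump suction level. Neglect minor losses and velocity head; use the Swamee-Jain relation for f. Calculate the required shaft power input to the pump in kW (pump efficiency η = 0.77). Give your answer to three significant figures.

P_shaft ≈ 71.8 kW

V = 4Q/(πD²) = 0.9518 m/s; Re = 4.43×10^5; ε/D = 1.90×10^-4; f = 0.01559
h_f = f(L/D)V²/2g = 2.856 m
Total head H = z + h_f = 51.6 + 2.856 = 54.46 m
P_hyd = ρgQH = 995.5·9.81·0.104·54.46 = 55.31 kW
P_shaft = P_hyd/η = 55.31/0.77 = 71.83 kW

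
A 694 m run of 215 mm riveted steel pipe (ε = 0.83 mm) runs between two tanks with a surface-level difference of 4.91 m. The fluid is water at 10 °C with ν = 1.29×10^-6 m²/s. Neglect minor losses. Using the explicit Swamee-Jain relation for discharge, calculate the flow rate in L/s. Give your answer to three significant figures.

Swamee-Jain (Type II): Q = -0.965·√(gD⁵h_f/L)·ln[ε/(3.7D) + √(3.17ν²L/(gD³h_f))]
√(gD⁵h_f/L) = √(9.81·0.215⁵·4.91/694) = 0.005647
ε/(3.7D) = 0.00104; √(3.17ν²L/(gD³h_f)) = 8.75×10^-5
Q = -0.965·0.005647·ln(0.001131) = 0.03697 m³/s
Check: V = 1.02 m/s, Re = 1.70×10^5, f = 0.02898, h_f = 4.94 m ≈ 4.91 m ✓

Q ≈ 37.0 L/s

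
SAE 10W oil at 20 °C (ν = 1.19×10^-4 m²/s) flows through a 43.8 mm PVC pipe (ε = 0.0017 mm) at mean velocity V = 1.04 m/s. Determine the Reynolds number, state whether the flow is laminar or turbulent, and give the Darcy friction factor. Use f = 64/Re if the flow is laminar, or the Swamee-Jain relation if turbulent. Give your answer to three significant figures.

Re ≈ 383; laminar; f = 64/Re ≈ 0.167

Re = VD/ν = 1.040·0.0438/1.19×10^-4 = 383
Re < 2300 → laminar → f = 64/Re = 0.1672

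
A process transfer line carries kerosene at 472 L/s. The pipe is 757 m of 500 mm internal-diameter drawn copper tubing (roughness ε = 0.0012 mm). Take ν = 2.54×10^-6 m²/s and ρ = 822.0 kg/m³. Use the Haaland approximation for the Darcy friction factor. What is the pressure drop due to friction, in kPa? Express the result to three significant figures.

Δp ≈ 47.5 kPa

V = 4Q/(πD²) = 4·0.472/(π·0.500²) = 2.404 m/s
Re = VD/ν = 2.404·0.500/2.54×10^-6 = 4.73×10^5 → turbulent
ε/D = 0.0012/500 = 2.40×10^-6
Haaland: f = 0.01322
h_f = f(L/D)V²/(2g) = 0.01322·(757/0.500)·2.404²/(2·9.81) = 5.894 m
Δp = ρg·h_f = 822.0·9.81·5.894 = 47.53 kPa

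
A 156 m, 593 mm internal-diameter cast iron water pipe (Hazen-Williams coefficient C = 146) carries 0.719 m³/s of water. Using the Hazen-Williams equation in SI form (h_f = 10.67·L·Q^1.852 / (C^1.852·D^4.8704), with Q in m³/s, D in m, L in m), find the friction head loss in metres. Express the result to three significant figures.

h_f ≈ 1.13 m

h_f = 10.67·156·0.719^1.852 / (146^1.852·0.593^4.8704) = 1.129 m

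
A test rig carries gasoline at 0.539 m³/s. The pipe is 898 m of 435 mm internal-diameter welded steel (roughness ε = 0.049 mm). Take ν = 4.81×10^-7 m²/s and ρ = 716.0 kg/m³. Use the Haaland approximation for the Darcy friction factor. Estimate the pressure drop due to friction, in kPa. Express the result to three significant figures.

Δp ≈ 124 kPa

V = 4Q/(πD²) = 4·0.539/(π·0.435²) = 3.627 m/s
Re = VD/ν = 3.627·0.435/4.81×10^-7 = 3.28×10^6 → turbulent
ε/D = 0.049/435 = 1.13×10^-4
Haaland: f = 0.01271
h_f = f(L/D)V²/(2g) = 0.01271·(898/0.435)·3.627²/(2·9.81) = 17.59 m
Δp = ρg·h_f = 716.0·9.81·17.59 = 123.5 kPa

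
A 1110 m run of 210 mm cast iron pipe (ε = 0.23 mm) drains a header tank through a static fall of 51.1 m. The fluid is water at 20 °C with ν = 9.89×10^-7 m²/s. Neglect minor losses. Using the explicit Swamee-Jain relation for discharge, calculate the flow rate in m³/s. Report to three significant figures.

Q ≈ 0.105 m³/s

Swamee-Jain (Type II): Q = -0.965·√(gD⁵h_f/L)·ln[ε/(3.7D) + √(3.17ν²L/(gD³h_f))]
√(gD⁵h_f/L) = √(9.81·0.210⁵·51.1/1110) = 0.01358
ε/(3.7D) = 2.96×10^-4; √(3.17ν²L/(gD³h_f)) = 2.72×10^-5
Q = -0.965·0.01358·ln(3.232×10^-4) = 0.1053 m³/s
Check: V = 3.04 m/s, Re = 6.46×10^5, f = 0.02062, h_f = 51.4 m ≈ 51.1 m ✓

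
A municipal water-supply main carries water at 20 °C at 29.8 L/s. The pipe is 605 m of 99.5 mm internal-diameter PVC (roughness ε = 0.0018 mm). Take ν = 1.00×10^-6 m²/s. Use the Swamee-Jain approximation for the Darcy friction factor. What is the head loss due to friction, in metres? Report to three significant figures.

V = 4Q/(πD²) = 4·0.0298/(π·0.0995²) = 3.832 m/s
Re = VD/ν = 3.832·0.0995/1.00×10^-6 = 3.81×10^5 → turbulent
ε/D = 0.0018/99.5 = 1.81×10^-5
Swamee-Jain: f = 0.01399
h_f = f(L/D)V²/(2g) = 0.01399·(605/0.0995)·3.832²/(2·9.81) = 63.69 m

h_f ≈ 63.7 m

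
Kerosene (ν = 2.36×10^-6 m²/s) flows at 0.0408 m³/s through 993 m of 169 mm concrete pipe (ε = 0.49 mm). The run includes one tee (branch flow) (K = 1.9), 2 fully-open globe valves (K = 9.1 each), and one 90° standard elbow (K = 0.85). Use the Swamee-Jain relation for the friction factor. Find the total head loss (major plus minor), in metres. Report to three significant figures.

H_L ≈ 30.5 m

V = 4Q/(πD²) = 1.819 m/s; V²/2g = 0.1686 m
Re = 1.30×10^5, ε/D = 0.00290 → f = 0.02718 (Swamee-Jain)
Major: h_f = f(L/D)·V²/2g = 0.02718·5876·0.1686 = 26.92 m
Minor: ΣK = 20.9; h_m = ΣK·V²/2g = 3.532 m
Total H_L = 26.92 + 3.532 = 30.46 m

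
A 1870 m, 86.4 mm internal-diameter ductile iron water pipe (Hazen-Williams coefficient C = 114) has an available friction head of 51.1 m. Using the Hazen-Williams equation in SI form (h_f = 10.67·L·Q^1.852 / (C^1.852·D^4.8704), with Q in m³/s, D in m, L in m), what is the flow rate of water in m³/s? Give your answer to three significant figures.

Q ≈ 0.00726 m³/s

Rearranging: Q = [h_f·C^1.852·D^4.8704 / (10.67·L)]^(1/1.852)
Q = [51.1·114^1.852·0.0864^4.8704 / (10.67·1870)]^0.540 = 0.007258 m³/s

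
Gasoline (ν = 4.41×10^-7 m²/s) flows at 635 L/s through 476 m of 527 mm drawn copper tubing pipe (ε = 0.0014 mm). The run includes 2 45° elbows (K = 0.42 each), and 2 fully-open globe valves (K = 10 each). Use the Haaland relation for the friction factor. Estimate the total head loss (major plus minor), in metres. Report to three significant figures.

H_L ≈ 12.7 m

V = 4Q/(πD²) = 2.911 m/s; V²/2g = 0.4319 m
Re = 3.48×10^6, ε/D = 2.66×10^-6 → f = 0.009598 (Haaland)
Major: h_f = f(L/D)·V²/2g = 0.009598·903.2·0.4319 = 3.745 m
Minor: ΣK = 20.8; h_m = ΣK·V²/2g = 9.002 m
Total H_L = 3.745 + 9.002 = 12.75 m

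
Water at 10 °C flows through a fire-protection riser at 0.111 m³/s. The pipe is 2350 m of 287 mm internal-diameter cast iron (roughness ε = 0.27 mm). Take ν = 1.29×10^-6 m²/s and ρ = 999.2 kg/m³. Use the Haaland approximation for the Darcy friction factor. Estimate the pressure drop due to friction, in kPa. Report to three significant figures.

Δp ≈ 242 kPa

V = 4Q/(πD²) = 4·0.111/(π·0.287²) = 1.716 m/s
Re = VD/ν = 1.716·0.287/1.29×10^-6 = 3.82×10^5 → turbulent
ε/D = 0.27/287 = 9.41×10^-4
Haaland: f = 0.02009
h_f = f(L/D)V²/(2g) = 0.02009·(2350/0.287)·1.716²/(2·9.81) = 24.68 m
Δp = ρg·h_f = 999.2·9.81·24.68 = 242.0 kPa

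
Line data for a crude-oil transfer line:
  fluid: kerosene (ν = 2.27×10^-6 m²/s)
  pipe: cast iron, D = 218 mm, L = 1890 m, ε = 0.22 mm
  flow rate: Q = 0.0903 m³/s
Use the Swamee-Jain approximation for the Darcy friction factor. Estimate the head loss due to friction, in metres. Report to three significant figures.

V = 4Q/(πD²) = 4·0.0903/(π·0.218²) = 2.419 m/s
Re = VD/ν = 2.419·0.218/2.27×10^-6 = 2.32×10^5 → turbulent
ε/D = 0.22/218 = 0.00101
Swamee-Jain: f = 0.02105
h_f = f(L/D)V²/(2g) = 0.02105·(1890/0.218)·2.419²/(2·9.81) = 54.44 m

h_f ≈ 54.4 m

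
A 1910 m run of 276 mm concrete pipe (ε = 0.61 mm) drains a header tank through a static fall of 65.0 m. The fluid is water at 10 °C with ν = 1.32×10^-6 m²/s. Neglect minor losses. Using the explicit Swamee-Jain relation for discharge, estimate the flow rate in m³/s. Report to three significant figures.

Q ≈ 0.165 m³/s

Swamee-Jain (Type II): Q = -0.965·√(gD⁵h_f/L)·ln[ε/(3.7D) + √(3.17ν²L/(gD³h_f))]
√(gD⁵h_f/L) = √(9.81·0.276⁵·65.0/1910) = 0.02312
ε/(3.7D) = 5.97×10^-4; √(3.17ν²L/(gD³h_f)) = 2.81×10^-5
Q = -0.965·0.02312·ln(6.254×10^-4) = 0.1646 m³/s
Check: V = 2.75 m/s, Re = 5.75×10^5, f = 0.02446, h_f = 65.3 m ≈ 65.0 m ✓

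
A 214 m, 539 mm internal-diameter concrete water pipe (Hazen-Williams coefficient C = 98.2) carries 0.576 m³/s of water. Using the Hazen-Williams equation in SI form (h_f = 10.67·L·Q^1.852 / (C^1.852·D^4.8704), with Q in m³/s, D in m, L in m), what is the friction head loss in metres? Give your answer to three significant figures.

h_f = 10.67·214·0.576^1.852 / (98.2^1.852·0.539^4.8704) = 3.410 m

h_f ≈ 3.41 m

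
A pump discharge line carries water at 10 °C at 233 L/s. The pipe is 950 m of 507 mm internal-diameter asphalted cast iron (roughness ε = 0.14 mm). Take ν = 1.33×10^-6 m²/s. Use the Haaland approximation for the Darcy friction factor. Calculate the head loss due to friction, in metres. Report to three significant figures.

V = 4Q/(πD²) = 4·0.233/(π·0.507²) = 1.154 m/s
Re = VD/ν = 1.154·0.507/1.33×10^-6 = 4.40×10^5 → turbulent
ε/D = 0.14/507 = 2.76×10^-4
Haaland: f = 0.01611
h_f = f(L/D)V²/(2g) = 0.01611·(950/0.507)·1.154²/(2·9.81) = 2.049 m

h_f ≈ 2.05 m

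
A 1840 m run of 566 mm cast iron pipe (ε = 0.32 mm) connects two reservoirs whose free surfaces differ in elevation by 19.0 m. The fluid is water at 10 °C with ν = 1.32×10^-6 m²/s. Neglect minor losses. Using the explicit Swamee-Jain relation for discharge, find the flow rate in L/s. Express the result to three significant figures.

Swamee-Jain (Type II): Q = -0.965·√(gD⁵h_f/L)·ln[ε/(3.7D) + √(3.17ν²L/(gD³h_f))]
√(gD⁵h_f/L) = √(9.81·0.566⁵·19.0/1840) = 0.07671
ε/(3.7D) = 1.53×10^-4; √(3.17ν²L/(gD³h_f)) = 1.73×10^-5
Q = -0.965·0.07671·ln(1.701×10^-4) = 0.6424 m³/s
Check: V = 2.55 m/s, Re = 1.09×10^6, f = 0.01769, h_f = 19.1 m ≈ 19.0 m ✓

Q ≈ 642 L/s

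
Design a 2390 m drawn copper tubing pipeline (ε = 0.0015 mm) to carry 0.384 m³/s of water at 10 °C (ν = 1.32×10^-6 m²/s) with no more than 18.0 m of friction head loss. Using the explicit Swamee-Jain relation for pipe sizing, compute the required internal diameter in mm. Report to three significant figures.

Swamee-Jain (Type III): D = 0.66·[ε^1.25·(LQ²/(gh_f))^4.75 + ν·Q^9.4·(L/(gh_f))^5.2]^0.04
LQ²/(gh_f) = 1.996; L/(gh_f) = 13.53
Term 1 = ε^1.25·(…)^4.75 = 1.40×10^-6; Term 2 = ν·Q^9.4·(…)^5.2 = 1.25×10^-4
D = 0.66·(1.40×10^-6 + 1.25×10^-4)^0.04 = 0.4609 m = 461 mm
Check: V = 2.30 m/s, Re = 8.04×10^5, f = 0.01212, h_f = 17.0 m ≈ 18.0 m ✓

D ≈ 461 mm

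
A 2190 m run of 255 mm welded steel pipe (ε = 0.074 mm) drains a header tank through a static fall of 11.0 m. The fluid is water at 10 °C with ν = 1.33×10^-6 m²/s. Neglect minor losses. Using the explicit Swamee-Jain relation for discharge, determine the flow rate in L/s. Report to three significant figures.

Swamee-Jain (Type II): Q = -0.965·√(gD⁵h_f/L)·ln[ε/(3.7D) + √(3.17ν²L/(gD³h_f))]
√(gD⁵h_f/L) = √(9.81·0.255⁵·11.0/2190) = 0.007289
ε/(3.7D) = 7.84×10^-5; √(3.17ν²L/(gD³h_f)) = 8.28×10^-5
Q = -0.965·0.007289·ln(1.613×10^-4) = 0.06142 m³/s
Check: V = 1.20 m/s, Re = 2.31×10^5, f = 0.01745, h_f = 11.0 m ≈ 11.0 m ✓

Q ≈ 61.4 L/s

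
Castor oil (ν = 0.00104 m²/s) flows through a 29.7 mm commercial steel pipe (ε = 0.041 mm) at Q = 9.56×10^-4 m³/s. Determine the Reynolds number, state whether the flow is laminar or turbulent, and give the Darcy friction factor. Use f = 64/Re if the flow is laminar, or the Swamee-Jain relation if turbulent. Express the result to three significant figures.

V = 4Q/(πD²) = 1.380 m/s
Re = VD/ν = 1.380·0.0297/0.00104 = 39.4
Re < 2300 → laminar → f = 64/Re = 1.624

Re ≈ 39.4; laminar; f = 64/Re ≈ 1.62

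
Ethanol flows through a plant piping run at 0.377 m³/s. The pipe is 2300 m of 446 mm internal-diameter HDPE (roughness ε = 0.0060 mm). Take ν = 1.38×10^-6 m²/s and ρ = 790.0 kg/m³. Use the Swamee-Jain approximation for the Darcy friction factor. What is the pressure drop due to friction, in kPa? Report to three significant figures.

Δp ≈ 147 kPa

V = 4Q/(πD²) = 4·0.377/(π·0.446²) = 2.413 m/s
Re = VD/ν = 2.413·0.446/1.38×10^-6 = 7.80×10^5 → turbulent
ε/D = 0.0060/446 = 1.35×10^-5
Swamee-Jain: f = 0.01239
h_f = f(L/D)V²/(2g) = 0.01239·(2300/0.446)·2.413²/(2·9.81) = 18.96 m
Δp = ρg·h_f = 790.0·9.81·18.96 = 147.0 kPa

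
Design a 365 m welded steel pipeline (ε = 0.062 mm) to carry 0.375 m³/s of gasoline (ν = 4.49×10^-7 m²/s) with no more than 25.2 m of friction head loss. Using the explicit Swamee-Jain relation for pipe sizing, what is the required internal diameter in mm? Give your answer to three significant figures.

D ≈ 303 mm

Swamee-Jain (Type III): D = 0.66·[ε^1.25·(LQ²/(gh_f))^4.75 + ν·Q^9.4·(L/(gh_f))^5.2]^0.04
LQ²/(gh_f) = 0.2076; L/(gh_f) = 1.476
Term 1 = ε^1.25·(…)^4.75 = 3.14×10^-9; Term 2 = ν·Q^9.4·(…)^5.2 = 3.37×10^-10
D = 0.66·(3.14×10^-9 + 3.37×10^-10)^0.04 = 0.3028 m = 303 mm
Check: V = 5.21 m/s, Re = 3.51×10^6, f = 0.01415, h_f = 23.6 m ≈ 25.2 m ✓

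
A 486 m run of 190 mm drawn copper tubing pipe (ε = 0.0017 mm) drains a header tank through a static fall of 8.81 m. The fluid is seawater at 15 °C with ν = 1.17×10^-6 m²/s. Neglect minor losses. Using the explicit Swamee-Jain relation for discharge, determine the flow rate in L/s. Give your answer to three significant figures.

Q ≈ 62.0 L/s

Swamee-Jain (Type II): Q = -0.965·√(gD⁵h_f/L)·ln[ε/(3.7D) + √(3.17ν²L/(gD³h_f))]
√(gD⁵h_f/L) = √(9.81·0.190⁵·8.81/486) = 0.006636
ε/(3.7D) = 2.42×10^-6; √(3.17ν²L/(gD³h_f)) = 5.96×10^-5
Q = -0.965·0.006636·ln(6.206×10^-5) = 0.06203 m³/s
Check: V = 2.19 m/s, Re = 3.55×10^5, f = 0.01405, h_f = 8.77 m ≈ 8.81 m ✓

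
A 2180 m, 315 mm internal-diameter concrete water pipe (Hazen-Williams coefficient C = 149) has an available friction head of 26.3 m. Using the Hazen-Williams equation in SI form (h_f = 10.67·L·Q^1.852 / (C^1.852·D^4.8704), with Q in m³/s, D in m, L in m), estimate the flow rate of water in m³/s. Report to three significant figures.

Q ≈ 0.183 m³/s

Rearranging: Q = [h_f·C^1.852·D^4.8704 / (10.67·L)]^(1/1.852)
Q = [26.3·149^1.852·0.315^4.8704 / (10.67·2180)]^0.540 = 0.1831 m³/s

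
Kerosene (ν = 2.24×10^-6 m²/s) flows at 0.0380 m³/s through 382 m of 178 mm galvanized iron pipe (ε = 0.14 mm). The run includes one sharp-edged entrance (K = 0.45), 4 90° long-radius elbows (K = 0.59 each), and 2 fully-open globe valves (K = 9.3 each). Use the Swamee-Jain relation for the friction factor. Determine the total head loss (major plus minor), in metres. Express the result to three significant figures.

H_L ≈ 7.94 m

V = 4Q/(πD²) = 1.527 m/s; V²/2g = 0.1189 m
Re = 1.21×10^5, ε/D = 7.87×10^-4 → f = 0.02116 (Swamee-Jain)
Major: h_f = f(L/D)·V²/2g = 0.02116·2146·0.1189 = 5.396 m
Minor: ΣK = 21.4; h_m = ΣK·V²/2g = 2.545 m
Total H_L = 5.396 + 2.545 = 7.941 m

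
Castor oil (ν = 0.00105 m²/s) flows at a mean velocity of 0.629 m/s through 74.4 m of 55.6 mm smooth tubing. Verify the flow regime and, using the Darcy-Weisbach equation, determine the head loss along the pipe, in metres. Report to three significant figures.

Re = VD/ν = 0.629·0.05560/0.00105 = 33.3 → laminar (Re < 2300)
f = 64/Re = 1.922
h_f = f(L/D)V²/(2g) = 1.922·(74.4/0.05560)·0.629²/(2·9.81) = 51.85 m

h_f ≈ 51.8 m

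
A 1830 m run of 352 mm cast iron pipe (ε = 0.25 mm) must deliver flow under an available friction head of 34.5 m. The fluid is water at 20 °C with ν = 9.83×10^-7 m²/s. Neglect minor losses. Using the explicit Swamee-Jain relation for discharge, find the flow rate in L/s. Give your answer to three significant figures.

Swamee-Jain (Type II): Q = -0.965·√(gD⁵h_f/L)·ln[ε/(3.7D) + √(3.17ν²L/(gD³h_f))]
√(gD⁵h_f/L) = √(9.81·0.352⁵·34.5/1830) = 0.03161
ε/(3.7D) = 1.92×10^-4; √(3.17ν²L/(gD³h_f)) = 1.95×10^-5
Q = -0.965·0.03161·ln(2.114×10^-4) = 0.2581 m³/s
Check: V = 2.65 m/s, Re = 9.50×10^5, f = 0.01860, h_f = 34.7 m ≈ 34.5 m ✓

Q ≈ 258 L/s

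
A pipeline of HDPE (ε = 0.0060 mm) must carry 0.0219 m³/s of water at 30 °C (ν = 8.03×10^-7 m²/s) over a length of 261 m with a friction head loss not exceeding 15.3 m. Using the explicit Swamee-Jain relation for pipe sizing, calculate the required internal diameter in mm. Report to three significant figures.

Swamee-Jain (Type III): D = 0.66·[ε^1.25·(LQ²/(gh_f))^4.75 + ν·Q^9.4·(L/(gh_f))^5.2]^0.04
LQ²/(gh_f) = 8.340×10^-4; L/(gh_f) = 1.739
Term 1 = ε^1.25·(…)^4.75 = 7.05×10^-22; Term 2 = ν·Q^9.4·(…)^5.2 = 3.58×10^-21
D = 0.66·(7.05×10^-22 + 3.58×10^-21)^0.04 = 0.1011 m = 101 mm
Check: V = 2.73 m/s, Re = 3.43×10^5, f = 0.01473, h_f = 14.4 m ≈ 15.3 m ✓

D ≈ 101 mm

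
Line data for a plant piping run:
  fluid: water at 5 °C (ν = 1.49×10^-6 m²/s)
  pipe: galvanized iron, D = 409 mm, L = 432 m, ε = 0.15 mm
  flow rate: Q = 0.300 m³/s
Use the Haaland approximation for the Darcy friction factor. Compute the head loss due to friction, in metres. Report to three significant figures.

V = 4Q/(πD²) = 4·0.300/(π·0.409²) = 2.283 m/s
Re = VD/ν = 2.283·0.409/1.49×10^-6 = 6.27×10^5 → turbulent
ε/D = 0.15/409 = 3.67×10^-4
Haaland: f = 0.01648
h_f = f(L/D)V²/(2g) = 0.01648·(432/0.409)·2.283²/(2·9.81) = 4.624 m

h_f ≈ 4.62 m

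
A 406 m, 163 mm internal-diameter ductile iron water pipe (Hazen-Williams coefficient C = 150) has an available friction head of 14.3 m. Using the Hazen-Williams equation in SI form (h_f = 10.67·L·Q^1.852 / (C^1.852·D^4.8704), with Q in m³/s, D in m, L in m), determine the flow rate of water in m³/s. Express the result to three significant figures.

Rearranging: Q = [h_f·C^1.852·D^4.8704 / (10.67·L)]^(1/1.852)
Q = [14.3·150^1.852·0.163^4.8704 / (10.67·406)]^0.540 = 0.05814 m³/s

Q ≈ 0.0581 m³/s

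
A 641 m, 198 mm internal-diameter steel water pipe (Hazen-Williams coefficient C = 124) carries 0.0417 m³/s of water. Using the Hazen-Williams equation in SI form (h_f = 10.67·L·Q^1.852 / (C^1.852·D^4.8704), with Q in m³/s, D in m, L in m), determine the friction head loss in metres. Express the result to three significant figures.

h_f ≈ 6.73 m

h_f = 10.67·641·0.0417^1.852 / (124^1.852·0.198^4.8704) = 6.730 m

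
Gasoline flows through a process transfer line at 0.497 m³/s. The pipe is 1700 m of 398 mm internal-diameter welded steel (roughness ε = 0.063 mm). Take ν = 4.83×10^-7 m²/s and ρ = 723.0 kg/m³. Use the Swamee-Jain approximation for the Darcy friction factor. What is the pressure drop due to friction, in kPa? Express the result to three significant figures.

V = 4Q/(πD²) = 4·0.497/(π·0.398²) = 3.995 m/s
Re = VD/ν = 3.995·0.398/4.83×10^-7 = 3.29×10^6 → turbulent
ε/D = 0.063/398 = 1.58×10^-4
Swamee-Jain: f = 0.01355
h_f = f(L/D)V²/(2g) = 0.01355·(1700/0.398)·3.995²/(2·9.81) = 47.07 m
Δp = ρg·h_f = 723.0·9.81·47.07 = 333.8 kPa

Δp ≈ 334 kPa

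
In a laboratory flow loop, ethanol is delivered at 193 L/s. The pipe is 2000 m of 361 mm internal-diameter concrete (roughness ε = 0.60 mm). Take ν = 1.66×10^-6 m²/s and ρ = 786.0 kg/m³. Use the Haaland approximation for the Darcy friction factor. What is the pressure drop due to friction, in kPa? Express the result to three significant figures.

V = 4Q/(πD²) = 4·0.193/(π·0.361²) = 1.886 m/s
Re = VD/ν = 1.886·0.361/1.66×10^-6 = 4.10×10^5 → turbulent
ε/D = 0.60/361 = 0.00166
Haaland: f = 0.02280
h_f = f(L/D)V²/(2g) = 0.02280·(2000/0.361)·1.886²/(2·9.81) = 22.89 m
Δp = ρg·h_f = 786.0·9.81·22.89 = 176.5 kPa

Δp ≈ 176 kPa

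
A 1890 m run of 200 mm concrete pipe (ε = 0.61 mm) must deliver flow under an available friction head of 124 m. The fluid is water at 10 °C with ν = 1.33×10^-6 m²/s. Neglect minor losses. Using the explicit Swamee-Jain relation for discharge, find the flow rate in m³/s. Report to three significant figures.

Q ≈ 0.0978 m³/s

Swamee-Jain (Type II): Q = -0.965·√(gD⁵h_f/L)·ln[ε/(3.7D) + √(3.17ν²L/(gD³h_f))]
√(gD⁵h_f/L) = √(9.81·0.200⁵·124/1890) = 0.01435
ε/(3.7D) = 8.24×10^-4; √(3.17ν²L/(gD³h_f)) = 3.30×10^-5
Q = -0.965·0.01435·ln(8.573×10^-4) = 0.09780 m³/s
Check: V = 3.11 m/s, Re = 4.68×10^5, f = 0.02669, h_f = 125 m ≈ 124 m ✓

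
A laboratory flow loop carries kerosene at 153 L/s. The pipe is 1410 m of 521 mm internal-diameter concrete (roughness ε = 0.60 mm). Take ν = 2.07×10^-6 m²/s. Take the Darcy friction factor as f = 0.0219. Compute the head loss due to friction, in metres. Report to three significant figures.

h_f ≈ 1.56 m

V = 4Q/(πD²) = 4·0.153/(π·0.521²) = 0.7177 m/s
h_f = f(L/D)V²/(2g) = 0.02190·(1410/0.521)·0.7177²/(2·9.81) = 1.556 m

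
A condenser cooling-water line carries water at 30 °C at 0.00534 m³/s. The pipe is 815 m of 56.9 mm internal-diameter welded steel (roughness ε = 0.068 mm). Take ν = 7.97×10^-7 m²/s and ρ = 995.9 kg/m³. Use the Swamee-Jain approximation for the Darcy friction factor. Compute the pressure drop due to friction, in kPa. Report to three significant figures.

V = 4Q/(πD²) = 4·0.00534/(π·0.0569²) = 2.100 m/s
Re = VD/ν = 2.100·0.0569/7.97×10^-7 = 1.50×10^5 → turbulent
ε/D = 0.068/56.9 = 0.00120
Swamee-Jain: f = 0.02231
h_f = f(L/D)V²/(2g) = 0.02231·(815/0.0569)·2.100²/(2·9.81) = 71.82 m
Δp = ρg·h_f = 995.9·9.81·71.82 = 701.7 kPa

Δp ≈ 702 kPa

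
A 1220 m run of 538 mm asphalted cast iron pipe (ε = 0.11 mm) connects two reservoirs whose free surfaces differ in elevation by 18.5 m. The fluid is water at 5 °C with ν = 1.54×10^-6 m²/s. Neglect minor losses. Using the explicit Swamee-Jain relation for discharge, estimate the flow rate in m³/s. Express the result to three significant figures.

Q ≈ 0.752 m³/s

Swamee-Jain (Type II): Q = -0.965·√(gD⁵h_f/L)·ln[ε/(3.7D) + √(3.17ν²L/(gD³h_f))]
√(gD⁵h_f/L) = √(9.81·0.538⁵·18.5/1220) = 0.08188
ε/(3.7D) = 5.53×10^-5; √(3.17ν²L/(gD³h_f)) = 1.80×10^-5
Q = -0.965·0.08188·ln(7.327×10^-5) = 0.7523 m³/s
Check: V = 3.31 m/s, Re = 1.16×10^6, f = 0.01471, h_f = 18.6 m ≈ 18.5 m ✓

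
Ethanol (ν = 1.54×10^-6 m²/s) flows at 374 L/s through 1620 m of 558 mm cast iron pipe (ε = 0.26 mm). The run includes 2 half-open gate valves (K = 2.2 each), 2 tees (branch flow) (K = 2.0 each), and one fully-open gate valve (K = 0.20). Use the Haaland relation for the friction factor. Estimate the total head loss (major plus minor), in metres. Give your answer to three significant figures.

V = 4Q/(πD²) = 1.529 m/s; V²/2g = 0.1192 m
Re = 5.54×10^5, ε/D = 4.66×10^-4 → f = 0.01728 (Haaland)
Major: h_f = f(L/D)·V²/2g = 0.01728·2903·0.1192 = 5.980 m
Minor: ΣK = 8.60; h_m = ΣK·V²/2g = 1.025 m
Total H_L = 5.980 + 1.025 = 7.005 m

H_L ≈ 7.01 m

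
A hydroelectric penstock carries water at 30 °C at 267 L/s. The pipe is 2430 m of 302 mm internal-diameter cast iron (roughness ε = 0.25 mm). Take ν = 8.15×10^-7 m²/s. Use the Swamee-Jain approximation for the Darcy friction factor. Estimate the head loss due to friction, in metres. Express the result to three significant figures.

h_f ≈ 109 m

V = 4Q/(πD²) = 4·0.267/(π·0.302²) = 3.727 m/s
Re = VD/ν = 3.727·0.302/8.15×10^-7 = 1.38×10^6 → turbulent
ε/D = 0.25/302 = 8.28×10^-4
Swamee-Jain: f = 0.01910
h_f = f(L/D)V²/(2g) = 0.01910·(2430/0.302)·3.727²/(2·9.81) = 108.8 m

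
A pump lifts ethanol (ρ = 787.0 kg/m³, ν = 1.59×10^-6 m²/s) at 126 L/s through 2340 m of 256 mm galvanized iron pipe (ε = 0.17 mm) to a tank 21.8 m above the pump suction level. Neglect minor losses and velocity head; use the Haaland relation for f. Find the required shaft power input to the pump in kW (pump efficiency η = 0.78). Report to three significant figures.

V = 4Q/(πD²) = 2.448 m/s; Re = 3.94×10^5; ε/D = 6.64×10^-4; f = 0.01872
h_f = f(L/D)V²/2g = 52.26 m
Total head H = z + h_f = 21.8 + 52.26 = 74.06 m
P_hyd = ρgQH = 787.0·9.81·0.126·74.06 = 72.05 kW
P_shaft = P_hyd/η = 72.05/0.78 = 92.37 kW

P_shaft ≈ 92.4 kW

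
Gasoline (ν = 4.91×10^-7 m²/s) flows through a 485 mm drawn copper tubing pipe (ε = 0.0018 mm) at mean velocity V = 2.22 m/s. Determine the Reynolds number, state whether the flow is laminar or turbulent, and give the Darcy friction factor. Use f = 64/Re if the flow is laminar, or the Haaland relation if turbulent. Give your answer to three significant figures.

Re ≈ 2.19×10^6; turbulent; f ≈ 0.0103

Re = VD/ν = 2.220·0.485/4.91×10^-7 = 2.19×10^6
Re > 4000 → turbulent; ε/D = 3.71×10^-6
Haaland: f = 0.01030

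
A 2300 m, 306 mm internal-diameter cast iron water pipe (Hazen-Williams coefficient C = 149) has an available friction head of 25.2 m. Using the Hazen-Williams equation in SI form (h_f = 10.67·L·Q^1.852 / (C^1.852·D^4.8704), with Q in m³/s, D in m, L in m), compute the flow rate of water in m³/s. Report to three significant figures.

Q ≈ 0.161 m³/s

Rearranging: Q = [h_f·C^1.852·D^4.8704 / (10.67·L)]^(1/1.852)
Q = [25.2·149^1.852·0.306^4.8704 / (10.67·2300)]^0.540 = 0.1611 m³/s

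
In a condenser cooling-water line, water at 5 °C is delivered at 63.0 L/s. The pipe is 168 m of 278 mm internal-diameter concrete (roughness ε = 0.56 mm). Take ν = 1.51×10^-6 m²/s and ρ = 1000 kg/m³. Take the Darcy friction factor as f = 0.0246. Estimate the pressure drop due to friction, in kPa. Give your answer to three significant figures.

V = 4Q/(πD²) = 4·0.0630/(π·0.278²) = 1.038 m/s
h_f = f(L/D)V²/(2g) = 0.02460·(168/0.278)·1.038²/(2·9.81) = 0.8162 m
Δp = ρg·h_f = 1000·9.81·0.8162 = 8.007 kPa

Δp ≈ 8.01 kPa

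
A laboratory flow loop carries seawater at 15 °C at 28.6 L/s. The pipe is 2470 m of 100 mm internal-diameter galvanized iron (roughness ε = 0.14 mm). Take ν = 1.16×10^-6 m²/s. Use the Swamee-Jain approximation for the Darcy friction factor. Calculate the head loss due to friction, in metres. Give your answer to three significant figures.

V = 4Q/(πD²) = 4·0.0286/(π·0.100²) = 3.641 m/s
Re = VD/ν = 3.641·0.100/1.16×10^-6 = 3.14×10^5 → turbulent
ε/D = 0.14/100 = 0.00140
Swamee-Jain: f = 0.02223
h_f = f(L/D)V²/(2g) = 0.02223·(2470/0.100)·3.641²/(2·9.81) = 371.1 m

h_f ≈ 371 m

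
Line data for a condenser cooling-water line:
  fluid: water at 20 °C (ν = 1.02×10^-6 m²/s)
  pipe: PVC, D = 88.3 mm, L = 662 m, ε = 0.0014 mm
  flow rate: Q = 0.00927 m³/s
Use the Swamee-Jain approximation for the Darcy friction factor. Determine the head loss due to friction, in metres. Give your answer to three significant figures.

h_f ≈ 14.9 m

V = 4Q/(πD²) = 4·0.00927/(π·0.0883²) = 1.514 m/s
Re = VD/ν = 1.514·0.0883/1.02×10^-6 = 1.31×10^5 → turbulent
ε/D = 0.0014/88.3 = 1.59×10^-5
Swamee-Jain: f = 0.01701
h_f = f(L/D)V²/(2g) = 0.01701·(662/0.0883)·1.514²/(2·9.81) = 14.89 m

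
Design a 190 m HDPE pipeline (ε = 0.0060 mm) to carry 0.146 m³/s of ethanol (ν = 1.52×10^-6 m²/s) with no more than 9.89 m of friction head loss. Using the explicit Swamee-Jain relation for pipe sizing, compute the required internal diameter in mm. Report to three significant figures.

Swamee-Jain (Type III): D = 0.66·[ε^1.25·(LQ²/(gh_f))^4.75 + ν·Q^9.4·(L/(gh_f))^5.2]^0.04
LQ²/(gh_f) = 0.04174; L/(gh_f) = 1.958
Term 1 = ε^1.25·(…)^4.75 = 8.33×10^-14; Term 2 = ν·Q^9.4·(…)^5.2 = 6.99×10^-13
D = 0.66·(8.33×10^-14 + 6.99×10^-13)^0.04 = 0.2164 m = 216 mm
Check: V = 3.97 m/s, Re = 5.65×10^5, f = 0.01327, h_f = 9.36 m ≈ 9.89 m ✓

D ≈ 216 mm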